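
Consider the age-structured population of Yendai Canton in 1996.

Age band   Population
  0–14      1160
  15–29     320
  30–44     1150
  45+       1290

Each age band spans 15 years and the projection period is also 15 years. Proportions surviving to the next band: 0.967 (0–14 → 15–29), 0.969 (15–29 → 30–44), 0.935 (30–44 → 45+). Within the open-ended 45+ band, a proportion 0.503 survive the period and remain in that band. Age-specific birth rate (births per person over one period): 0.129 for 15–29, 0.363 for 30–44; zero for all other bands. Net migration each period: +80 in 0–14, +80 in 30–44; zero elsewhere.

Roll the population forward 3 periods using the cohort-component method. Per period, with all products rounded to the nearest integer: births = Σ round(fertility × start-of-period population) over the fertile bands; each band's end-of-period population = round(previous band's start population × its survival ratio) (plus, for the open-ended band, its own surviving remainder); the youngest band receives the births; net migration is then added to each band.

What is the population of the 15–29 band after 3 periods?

Period 1:
Births: 320 × 0.129 = 41, 1150 × 0.363 = 417 ⇒ total 458
15–29: 1160 × 0.967 = 1122
30–44: 320 × 0.969 = 310
45+: 1150 × 0.935 + 1290 × 0.503 = 1075 + 649 = 1724
Net migration: 0–14 + 80 → 538; 30–44 + 80 → 390
Giving 538 / 1122 / 390 / 1724.
Period 2:
Births: 1122 × 0.129 = 145, 390 × 0.363 = 142 ⇒ total 287
15–29: 538 × 0.967 = 520
30–44: 1122 × 0.969 = 1087
45+: 390 × 0.935 + 1724 × 0.503 = 365 + 867 = 1232
Net migration: 0–14 + 80 → 367; 30–44 + 80 → 1167
Giving 367 / 520 / 1167 / 1232.
Period 3:
Births: 520 × 0.129 = 67, 1167 × 0.363 = 424 ⇒ total 491
15–29: 367 × 0.967 = 355
30–44: 520 × 0.969 = 504
45+: 1167 × 0.935 + 1232 × 0.503 = 1091 + 620 = 1711
Net migration: 0–14 + 80 → 571; 30–44 + 80 → 584
Giving 571 / 355 / 584 / 1711.

355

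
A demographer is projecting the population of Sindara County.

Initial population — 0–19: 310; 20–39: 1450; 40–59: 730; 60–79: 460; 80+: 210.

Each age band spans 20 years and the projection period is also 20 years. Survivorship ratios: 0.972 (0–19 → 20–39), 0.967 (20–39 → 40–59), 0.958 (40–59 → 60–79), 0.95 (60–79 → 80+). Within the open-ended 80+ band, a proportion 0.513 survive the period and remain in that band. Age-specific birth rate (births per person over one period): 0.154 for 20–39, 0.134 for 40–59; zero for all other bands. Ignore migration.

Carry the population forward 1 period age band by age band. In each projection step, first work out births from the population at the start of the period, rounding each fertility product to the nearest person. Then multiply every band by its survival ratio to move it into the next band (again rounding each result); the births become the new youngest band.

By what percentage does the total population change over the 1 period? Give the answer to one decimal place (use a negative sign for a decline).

3.4

[period 1]
Births: 1450 * 0.154 = 223 ; 730 * 0.134 = 98 — total 321
20–39: 310 * 0.972 = 301
40–59: 1450 * 0.967 = 1402
60–79: 730 * 0.958 = 699
80+: 460 * 0.95 + 210 * 0.513 = 437 + 108 = 545
End of period: [321, 301, 1402, 699, 545]
Total: 3160 → 3268; change = 108; percentage change = 3.4%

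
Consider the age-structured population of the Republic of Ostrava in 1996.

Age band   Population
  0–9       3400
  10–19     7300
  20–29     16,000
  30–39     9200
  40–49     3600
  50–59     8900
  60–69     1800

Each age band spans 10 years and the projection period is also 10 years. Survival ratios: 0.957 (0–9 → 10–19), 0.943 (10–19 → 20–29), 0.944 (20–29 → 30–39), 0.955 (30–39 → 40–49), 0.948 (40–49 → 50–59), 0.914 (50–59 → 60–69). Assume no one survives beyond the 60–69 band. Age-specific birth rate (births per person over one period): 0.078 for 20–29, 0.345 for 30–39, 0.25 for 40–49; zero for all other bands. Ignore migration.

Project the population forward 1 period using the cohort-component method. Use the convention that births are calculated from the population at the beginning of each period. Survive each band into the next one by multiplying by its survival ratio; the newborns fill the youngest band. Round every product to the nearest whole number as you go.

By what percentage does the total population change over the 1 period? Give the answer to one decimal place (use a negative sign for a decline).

1.4

[period 1]
Births: 16000 × 0.078 = 1248, 9200 × 0.345 = 3174, 3600 × 0.25 = 900 → 5322
10–19: 3400 × 0.957 = 3254
20–29: 7300 × 0.943 = 6884
30–39: 16000 × 0.944 = 15104
40–49: 9200 × 0.955 = 8786
50–59: 3600 × 0.948 = 3413
60–69: 8900 × 0.914 = 8135
End of period: [5322, 3254, 6884, 15104, 8786, 3413, 8135]
Total: 50200 → 50898; change = 698; percentage change = 1.4%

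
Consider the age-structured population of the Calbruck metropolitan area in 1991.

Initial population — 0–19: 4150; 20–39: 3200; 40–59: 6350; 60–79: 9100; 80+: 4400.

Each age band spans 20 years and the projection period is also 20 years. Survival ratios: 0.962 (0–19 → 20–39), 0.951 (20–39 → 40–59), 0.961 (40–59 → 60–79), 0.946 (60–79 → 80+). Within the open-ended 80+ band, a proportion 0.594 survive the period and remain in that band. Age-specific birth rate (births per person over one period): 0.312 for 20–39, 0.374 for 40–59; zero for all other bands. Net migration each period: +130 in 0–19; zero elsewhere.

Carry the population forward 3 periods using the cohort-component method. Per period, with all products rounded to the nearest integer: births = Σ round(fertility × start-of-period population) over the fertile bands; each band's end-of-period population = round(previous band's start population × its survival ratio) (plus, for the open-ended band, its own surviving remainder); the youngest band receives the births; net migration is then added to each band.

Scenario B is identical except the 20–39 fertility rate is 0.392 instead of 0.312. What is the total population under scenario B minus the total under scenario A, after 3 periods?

Period 1.
Births: 3200 * 0.312 = 998  |  6350 * 0.374 = 2375 → total 3373
20–39: 4150 * 0.962 = 3992
40–59: 3200 * 0.951 = 3043
60–79: 6350 * 0.961 = 6102
80+: 9100 * 0.946 + 4400 * 0.594 = 8609 + 2614 = 11223
Net migration: 0–19 + 130 → 3503
Giving 3503 / 3992 / 3043 / 6102 / 11223.
Period 2.
Births: 3992 * 0.312 = 1246  |  3043 * 0.374 = 1138 → total 2384
20–39: 3503 * 0.962 = 3370
40–59: 3992 * 0.951 = 3796
60–79: 3043 * 0.961 = 2924
80+: 6102 * 0.946 + 11223 * 0.594 = 5772 + 6666 = 12438
Net migration: 0–19 + 130 → 2514
Giving 2514 / 3370 / 3796 / 2924 / 12438.
Period 3.
Births: 3370 * 0.312 = 1051  |  3796 * 0.374 = 1420 → total 2471
20–39: 2514 * 0.962 = 2418
40–59: 3370 * 0.951 = 3205
60–79: 3796 * 0.961 = 3648
80+: 2924 * 0.946 + 12438 * 0.594 = 2766 + 7388 = 10154
Net migration: 0–19 + 130 → 2601
Giving 2601 / 2418 / 3205 / 3648 / 10154.
Scenario A total after 3 periods: 22026
Scenario B projection —
Period 1.
Births: 3200 * 0.392 = 1254  |  6350 * 0.374 = 2375 → total 3629
20–39: 4150 * 0.962 = 3992
40–59: 3200 * 0.951 = 3043
60–79: 6350 * 0.961 = 6102
80+: 9100 * 0.946 + 4400 * 0.594 = 8609 + 2614 = 11223
Net migration: 0–19 + 130 → 3759
Giving 3759 / 3992 / 3043 / 6102 / 11223.
Period 2.
Births: 3992 * 0.392 = 1565  |  3043 * 0.374 = 1138 → total 2703
20–39: 3759 * 0.962 = 3616
40–59: 3992 * 0.951 = 3796
60–79: 3043 * 0.961 = 2924
80+: 6102 * 0.946 + 11223 * 0.594 = 5772 + 6666 = 12438
Net migration: 0–19 + 130 → 2833
Giving 2833 / 3616 / 3796 / 2924 / 12438.
Period 3.
Births: 3616 * 0.392 = 1417  |  3796 * 0.374 = 1420 → total 2837
20–39: 2833 * 0.962 = 2725
40–59: 3616 * 0.951 = 3439
60–79: 3796 * 0.961 = 3648
80+: 2924 * 0.946 + 12438 * 0.594 = 2766 + 7388 = 10154
Net migration: 0–19 + 130 → 2967
Giving 2967 / 2725 / 3439 / 3648 / 10154.
Scenario B total after 3 periods: 22933
Difference B − A = 22933 − 22026 = 907

907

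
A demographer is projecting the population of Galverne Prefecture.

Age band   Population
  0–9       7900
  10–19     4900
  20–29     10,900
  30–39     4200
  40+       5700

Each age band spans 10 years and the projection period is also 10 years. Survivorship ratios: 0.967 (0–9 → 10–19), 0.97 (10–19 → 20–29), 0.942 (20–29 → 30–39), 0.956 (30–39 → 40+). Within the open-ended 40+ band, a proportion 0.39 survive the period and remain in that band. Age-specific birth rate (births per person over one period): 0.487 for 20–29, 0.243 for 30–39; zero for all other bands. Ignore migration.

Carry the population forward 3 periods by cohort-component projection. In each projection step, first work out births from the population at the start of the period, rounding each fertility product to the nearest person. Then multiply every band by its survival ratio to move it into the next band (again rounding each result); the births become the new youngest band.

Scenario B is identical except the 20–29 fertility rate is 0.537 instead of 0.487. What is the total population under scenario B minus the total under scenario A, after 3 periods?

1111

Period 1:
Births: 10900 × 0.487 = 5308, 4200 × 0.243 = 1021 ⇒ total 6329
10–19: 7900 × 0.967 = 7639
20–29: 4900 × 0.97 = 4753
30–39: 10900 × 0.942 = 10268
40+: 4200 × 0.956 + 5700 × 0.39 = 4015 + 2223 = 6238
Population now: 0–9=6329, 10–19=7639, 20–29=4753, 30–39=10268, 40+=6238
Period 2:
Births: 4753 × 0.487 = 2315, 10268 × 0.243 = 2495 ⇒ total 4810
10–19: 6329 × 0.967 = 6120
20–29: 7639 × 0.97 = 7410
30–39: 4753 × 0.942 = 4477
40+: 10268 × 0.956 + 6238 × 0.39 = 9816 + 2433 = 12249
Population now: 0–9=4810, 10–19=6120, 20–29=7410, 30–39=4477, 40+=12249
Period 3:
Births: 7410 × 0.487 = 3609, 4477 × 0.243 = 1088 ⇒ total 4697
10–19: 4810 × 0.967 = 4651
20–29: 6120 × 0.97 = 5936
30–39: 7410 × 0.942 = 6980
40+: 4477 × 0.956 + 12249 × 0.39 = 4280 + 4777 = 9057
Population now: 0–9=4697, 10–19=4651, 20–29=5936, 30–39=6980, 40+=9057
Scenario A total after 3 periods: 31321
Scenario B projection —
Period 1:
Births: 10900 × 0.537 = 5853, 4200 × 0.243 = 1021 ⇒ total 6874
10–19: 7900 × 0.967 = 7639
20–29: 4900 × 0.97 = 4753
30–39: 10900 × 0.942 = 10268
40+: 4200 × 0.956 + 5700 × 0.39 = 4015 + 2223 = 6238
Population now: 0–9=6874, 10–19=7639, 20–29=4753, 30–39=10268, 40+=6238
Period 2:
Births: 4753 × 0.537 = 2552, 10268 × 0.243 = 2495 ⇒ total 5047
10–19: 6874 × 0.967 = 6647
20–29: 7639 × 0.97 = 7410
30–39: 4753 × 0.942 = 4477
40+: 10268 × 0.956 + 6238 × 0.39 = 9816 + 2433 = 12249
Population now: 0–9=5047, 10–19=6647, 20–29=7410, 30–39=4477, 40+=12249
Period 3:
Births: 7410 × 0.537 = 3979, 4477 × 0.243 = 1088 ⇒ total 5067
10–19: 5047 × 0.967 = 4880
20–29: 6647 × 0.97 = 6448
30–39: 7410 × 0.942 = 6980
40+: 4477 × 0.956 + 12249 × 0.39 = 4280 + 4777 = 9057
Population now: 0–9=5067, 10–19=4880, 20–29=6448, 30–39=6980, 40+=9057
Scenario B total after 3 periods: 32432
Difference B − A = 32432 − 31321 = 1111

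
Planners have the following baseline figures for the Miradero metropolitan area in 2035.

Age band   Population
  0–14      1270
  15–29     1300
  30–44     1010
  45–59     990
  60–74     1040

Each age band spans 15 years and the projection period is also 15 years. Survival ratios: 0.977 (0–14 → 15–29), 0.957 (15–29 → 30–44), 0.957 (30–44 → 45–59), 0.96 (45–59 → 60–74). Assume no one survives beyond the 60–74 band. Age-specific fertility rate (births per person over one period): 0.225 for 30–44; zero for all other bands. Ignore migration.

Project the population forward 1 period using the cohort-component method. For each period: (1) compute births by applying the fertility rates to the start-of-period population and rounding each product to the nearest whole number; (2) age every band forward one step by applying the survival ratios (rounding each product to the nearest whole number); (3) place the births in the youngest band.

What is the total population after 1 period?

Call the groups 1 to 5, youngest first.
Period 1:
Births: 1010 × 0.225 = 227
Group 2: 1270 × 0.977 = 1241
Group 3: 1300 × 0.957 = 1244
Group 4: 1010 × 0.957 = 967
Group 5: 990 × 0.96 = 950
→ [227, 1241, 1244, 967, 950]
Total after period 1: 227 + 1241 + 1244 + 967 + 950 = 4629

4629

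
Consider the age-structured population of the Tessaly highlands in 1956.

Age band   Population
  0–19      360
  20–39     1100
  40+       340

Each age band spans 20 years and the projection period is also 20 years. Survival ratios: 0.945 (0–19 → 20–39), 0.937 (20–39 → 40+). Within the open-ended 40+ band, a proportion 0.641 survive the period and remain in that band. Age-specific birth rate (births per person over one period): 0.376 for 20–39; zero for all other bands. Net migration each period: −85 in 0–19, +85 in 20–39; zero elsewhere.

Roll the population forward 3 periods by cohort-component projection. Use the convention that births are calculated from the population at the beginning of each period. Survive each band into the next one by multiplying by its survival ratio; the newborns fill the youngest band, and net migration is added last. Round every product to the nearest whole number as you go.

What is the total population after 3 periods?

1360

Call the groups 1 to 3, youngest first.
Period 1.
Births: 1100 * 0.376 = 414
Group 2: 360 * 0.945 = 340
Group 3: 1100 * 0.937 + 340 * 0.641 = 1031 + 218 = 1249
Net migration: Group 1 − 85 → 329; Group 2 + 85 → 425
Population now: 0–19=329, 20–39=425, 40+=1249
Period 2.
Births: 425 * 0.376 = 160
Group 2: 329 * 0.945 = 311
Group 3: 425 * 0.937 + 1249 * 0.641 = 398 + 801 = 1199
Net migration: Group 1 − 85 → 75; Group 2 + 85 → 396
Population now: 0–19=75, 20–39=396, 40+=1199
Period 3.
Births: 396 * 0.376 = 149
Group 2: 75 * 0.945 = 71
Group 3: 396 * 0.937 + 1199 * 0.641 = 371 + 769 = 1140
Net migration: Group 1 − 85 → 64; Group 2 + 85 → 156
Population now: 0–19=64, 20–39=156, 40+=1140
Total after period 3: 64 + 156 + 1140 = 1360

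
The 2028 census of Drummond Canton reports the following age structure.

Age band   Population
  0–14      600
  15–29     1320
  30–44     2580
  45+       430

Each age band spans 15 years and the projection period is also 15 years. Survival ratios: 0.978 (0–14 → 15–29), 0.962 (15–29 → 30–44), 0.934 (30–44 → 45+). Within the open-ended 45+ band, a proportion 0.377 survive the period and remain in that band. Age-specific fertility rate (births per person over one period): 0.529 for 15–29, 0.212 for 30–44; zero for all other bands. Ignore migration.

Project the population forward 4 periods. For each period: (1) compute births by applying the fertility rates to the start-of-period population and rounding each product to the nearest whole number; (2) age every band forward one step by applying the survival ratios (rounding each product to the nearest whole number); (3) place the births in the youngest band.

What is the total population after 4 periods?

[period 1]
Births: 1320 × 0.529 = 698 ; 2580 × 0.212 = 547 ⇒ total 1245
15–29: 600 × 0.978 = 587
30–44: 1320 × 0.962 = 1270
45+: 2580 × 0.934 + 430 × 0.377 = 2410 + 162 = 2572
Giving 1245 / 587 / 1270 / 2572.
[period 2]
Births: 587 × 0.529 = 311 ; 1270 × 0.212 = 269 ⇒ total 580
15–29: 1245 × 0.978 = 1218
30–44: 587 × 0.962 = 565
45+: 1270 × 0.934 + 2572 × 0.377 = 1186 + 970 = 2156
Giving 580 / 1218 / 565 / 2156.
[period 3]
Births: 1218 × 0.529 = 644 ; 565 × 0.212 = 120 ⇒ total 764
15–29: 580 × 0.978 = 567
30–44: 1218 × 0.962 = 1172
45+: 565 × 0.934 + 2156 × 0.377 = 528 + 813 = 1341
Giving 764 / 567 / 1172 / 1341.
[period 4]
Births: 567 × 0.529 = 300 ; 1172 × 0.212 = 248 ⇒ total 548
15–29: 764 × 0.978 = 747
30–44: 567 × 0.962 = 545
45+: 1172 × 0.934 + 1341 × 0.377 = 1095 + 506 = 1601
Giving 548 / 747 / 545 / 1601.
Total after period 4: 548 + 747 + 545 + 1601 = 3441

3441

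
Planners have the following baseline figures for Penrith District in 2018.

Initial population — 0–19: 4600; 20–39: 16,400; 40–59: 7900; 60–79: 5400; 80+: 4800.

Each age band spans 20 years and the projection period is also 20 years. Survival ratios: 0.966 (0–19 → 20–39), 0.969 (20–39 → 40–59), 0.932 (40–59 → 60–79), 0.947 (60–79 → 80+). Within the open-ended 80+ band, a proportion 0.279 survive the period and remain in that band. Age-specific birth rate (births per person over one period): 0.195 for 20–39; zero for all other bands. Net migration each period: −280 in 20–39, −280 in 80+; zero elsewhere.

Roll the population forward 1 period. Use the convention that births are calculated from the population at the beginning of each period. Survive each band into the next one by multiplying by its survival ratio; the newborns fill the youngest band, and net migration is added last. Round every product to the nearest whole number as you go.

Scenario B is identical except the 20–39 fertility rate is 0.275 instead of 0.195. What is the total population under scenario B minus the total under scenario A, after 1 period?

1312

Call the groups 1 to 5, youngest first.
Period 1:
Births: 16400 × 0.195 = 3198
Group 2: 4600 × 0.966 = 4444
Group 3: 16400 × 0.969 = 15892
Group 4: 7900 × 0.932 = 7363
Group 5: 5400 × 0.947 + 4800 × 0.279 = 5114 + 1339 = 6453
Net migration: Group 2 − 280 → 4164; Group 5 − 280 → 6173
Population now: 0–19=3198, 20–39=4164, 40–59=15892, 60–79=7363, 80+=6173
Scenario A total after 1 period: 36790
Scenario B projection —
Period 1:
Births: 16400 × 0.275 = 4510
Group 2: 4600 × 0.966 = 4444
Group 3: 16400 × 0.969 = 15892
Group 4: 7900 × 0.932 = 7363
Group 5: 5400 × 0.947 + 4800 × 0.279 = 5114 + 1339 = 6453
Net migration: Group 2 − 280 → 4164; Group 5 − 280 → 6173
Population now: 0–19=4510, 20–39=4164, 40–59=15892, 60–79=7363, 80+=6173
Scenario B total after 1 period: 38102
Difference B − A = 38102 − 36790 = 1312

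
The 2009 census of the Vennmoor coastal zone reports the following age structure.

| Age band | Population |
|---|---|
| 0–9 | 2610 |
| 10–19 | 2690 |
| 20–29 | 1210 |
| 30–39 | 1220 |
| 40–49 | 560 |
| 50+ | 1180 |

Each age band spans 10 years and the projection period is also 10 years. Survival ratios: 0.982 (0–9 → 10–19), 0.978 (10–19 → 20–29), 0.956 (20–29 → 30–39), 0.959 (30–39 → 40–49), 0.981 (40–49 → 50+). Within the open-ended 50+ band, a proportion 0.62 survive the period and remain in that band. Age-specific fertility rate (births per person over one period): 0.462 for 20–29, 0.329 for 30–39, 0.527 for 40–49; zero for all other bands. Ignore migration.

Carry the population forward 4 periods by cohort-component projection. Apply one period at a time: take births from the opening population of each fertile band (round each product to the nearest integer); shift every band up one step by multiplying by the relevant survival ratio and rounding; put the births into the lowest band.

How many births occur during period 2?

Numbering the groups 1..6 from youngest to oldest:
[period 1]
Births: 1210 × 0.462 = 559  |  1220 × 0.329 = 401  |  560 × 0.527 = 295 ⇒ total 1255
Group 2: 2610 × 0.982 = 2563
Group 3: 2690 × 0.978 = 2631
Group 4: 1210 × 0.956 = 1157
Group 5: 1220 × 0.959 = 1170
Group 6: 560 × 0.981 + 1180 × 0.62 = 549 + 732 = 1281
Giving 1255 / 2563 / 2631 / 1157 / 1170 / 1281.
[period 2]
Births: 2631 × 0.462 = 1216  |  1157 × 0.329 = 381  |  1170 × 0.527 = 617 ⇒ total 2214
Group 2: 1255 × 0.982 = 1232
Group 3: 2563 × 0.978 = 2507
Group 4: 2631 × 0.956 = 2515
Group 5: 1157 × 0.959 = 1110
Group 6: 1170 × 0.981 + 1281 × 0.62 = 1148 + 794 = 1942
Giving 2214 / 1232 / 2507 / 2515 / 1110 / 1942.

2214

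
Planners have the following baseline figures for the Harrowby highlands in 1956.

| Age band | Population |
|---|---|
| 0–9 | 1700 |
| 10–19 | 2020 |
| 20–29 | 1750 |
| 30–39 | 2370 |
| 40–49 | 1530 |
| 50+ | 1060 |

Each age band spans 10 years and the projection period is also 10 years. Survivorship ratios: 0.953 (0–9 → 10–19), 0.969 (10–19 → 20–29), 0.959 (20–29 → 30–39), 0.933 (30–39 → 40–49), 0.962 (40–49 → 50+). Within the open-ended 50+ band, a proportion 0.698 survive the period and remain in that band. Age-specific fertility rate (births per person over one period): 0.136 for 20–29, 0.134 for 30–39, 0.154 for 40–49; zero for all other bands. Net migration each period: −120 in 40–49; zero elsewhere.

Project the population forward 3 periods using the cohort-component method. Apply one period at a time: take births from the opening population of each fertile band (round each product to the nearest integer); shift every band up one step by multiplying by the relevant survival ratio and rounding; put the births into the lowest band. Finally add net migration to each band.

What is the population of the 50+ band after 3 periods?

3873

Period 1:
Births: 1750 × 0.136 = 238 ; 2370 × 0.134 = 318 ; 1530 × 0.154 = 236 — total 792
10–19: 1700 × 0.953 = 1620
20–29: 2020 × 0.969 = 1957
30–39: 1750 × 0.959 = 1678
40–49: 2370 × 0.933 = 2211
50+: 1530 × 0.962 + 1060 × 0.698 = 1472 + 740 = 2212
Net migration: 40–49 − 120 → 2091
Giving 792 / 1620 / 1957 / 1678 / 2091 / 2212.
Period 2:
Births: 1957 × 0.136 = 266 ; 1678 × 0.134 = 225 ; 2091 × 0.154 = 322 — total 813
10–19: 792 × 0.953 = 755
20–29: 1620 × 0.969 = 1570
30–39: 1957 × 0.959 = 1877
40–49: 1678 × 0.933 = 1566
50+: 2091 × 0.962 + 2212 × 0.698 = 2012 + 1544 = 3556
Net migration: 40–49 − 120 → 1446
Giving 813 / 755 / 1570 / 1877 / 1446 / 3556.
Period 3:
Births: 1570 × 0.136 = 214 ; 1877 × 0.134 = 252 ; 1446 × 0.154 = 223 — total 689
10–19: 813 × 0.953 = 775
20–29: 755 × 0.969 = 732
30–39: 1570 × 0.959 = 1506
40–49: 1877 × 0.933 = 1751
50+: 1446 × 0.962 + 3556 × 0.698 = 1391 + 2482 = 3873
Net migration: 40–49 − 120 → 1631
Giving 689 / 775 / 732 / 1506 / 1631 / 3873.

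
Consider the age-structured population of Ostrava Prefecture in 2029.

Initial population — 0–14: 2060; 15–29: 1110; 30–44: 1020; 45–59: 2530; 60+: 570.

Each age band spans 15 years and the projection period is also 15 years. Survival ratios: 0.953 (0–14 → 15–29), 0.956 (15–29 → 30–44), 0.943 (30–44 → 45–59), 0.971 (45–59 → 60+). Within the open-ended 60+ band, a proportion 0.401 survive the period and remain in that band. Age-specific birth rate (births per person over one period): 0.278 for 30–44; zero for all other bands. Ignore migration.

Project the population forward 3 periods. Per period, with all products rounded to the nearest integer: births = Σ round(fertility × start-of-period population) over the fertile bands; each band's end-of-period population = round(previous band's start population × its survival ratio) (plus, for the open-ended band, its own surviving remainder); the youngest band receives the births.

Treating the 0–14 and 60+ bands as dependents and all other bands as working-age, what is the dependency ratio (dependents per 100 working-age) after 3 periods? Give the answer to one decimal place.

99.6

Let group 1 be 0–14 through group 5 = 60+.
— Period 1 —
Births: 1020 * 0.278 = 284
Group 2: 2060 * 0.953 = 1963
Group 3: 1110 * 0.956 = 1061
Group 4: 1020 * 0.943 = 962
Group 5: 2530 * 0.971 + 570 * 0.401 = 2457 + 229 = 2686
→ [284, 1963, 1061, 962, 2686]
— Period 2 —
Births: 1061 * 0.278 = 295
Group 2: 284 * 0.953 = 271
Group 3: 1963 * 0.956 = 1877
Group 4: 1061 * 0.943 = 1001
Group 5: 962 * 0.971 + 2686 * 0.401 = 934 + 1077 = 2011
→ [295, 271, 1877, 1001, 2011]
— Period 3 —
Births: 1877 * 0.278 = 522
Group 2: 295 * 0.953 = 281
Group 3: 271 * 0.956 = 259
Group 4: 1877 * 0.943 = 1770
Group 5: 1001 * 0.971 + 2011 * 0.401 = 972 + 806 = 1778
→ [522, 281, 259, 1770, 1778]
Dependents (band 0–14 + band 60+) = 522 + 1778 = 2300; working-age = 2310; ratio = 2300/2310 × 100 = 99.6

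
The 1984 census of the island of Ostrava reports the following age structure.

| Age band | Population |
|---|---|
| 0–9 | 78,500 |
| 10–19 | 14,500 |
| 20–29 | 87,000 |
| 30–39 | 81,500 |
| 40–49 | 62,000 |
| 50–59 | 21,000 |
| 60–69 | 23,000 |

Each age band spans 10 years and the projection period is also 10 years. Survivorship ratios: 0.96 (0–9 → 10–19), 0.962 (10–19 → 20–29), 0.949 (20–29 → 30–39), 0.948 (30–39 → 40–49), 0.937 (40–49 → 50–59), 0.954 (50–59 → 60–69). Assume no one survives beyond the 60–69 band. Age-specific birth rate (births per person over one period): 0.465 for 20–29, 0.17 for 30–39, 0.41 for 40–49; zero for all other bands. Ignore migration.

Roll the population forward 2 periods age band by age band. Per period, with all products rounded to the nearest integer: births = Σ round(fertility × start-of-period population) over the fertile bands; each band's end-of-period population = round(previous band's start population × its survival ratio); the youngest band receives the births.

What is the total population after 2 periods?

Call the groups 1 to 7, youngest first.
Period 1:
Births: 87000 × 0.465 = 40455, 81500 × 0.17 = 13855, 62000 × 0.41 = 25420 — total 79730
Group 2: 78500 × 0.96 = 75360
Group 3: 14500 × 0.962 = 13949
Group 4: 87000 × 0.949 = 82563
Group 5: 81500 × 0.948 = 77262
Group 6: 62000 × 0.937 = 58094
Group 7: 21000 × 0.954 = 20034
→ [79730, 75360, 13949, 82563, 77262, 58094, 20034]
Period 2:
Births: 13949 × 0.465 = 6486, 82563 × 0.17 = 14036, 77262 × 0.41 = 31677 — total 52199
Group 2: 79730 × 0.96 = 76541
Group 3: 75360 × 0.962 = 72496
Group 4: 13949 × 0.949 = 13238
Group 5: 82563 × 0.948 = 78270
Group 6: 77262 × 0.937 = 72394
Group 7: 58094 × 0.954 = 55422
→ [52199, 76541, 72496, 13238, 78270, 72394, 55422]
Total after period 2: 52199 + 76541 + 72496 + 13238 + 78270 + 72394 + 55422 = 420560

420560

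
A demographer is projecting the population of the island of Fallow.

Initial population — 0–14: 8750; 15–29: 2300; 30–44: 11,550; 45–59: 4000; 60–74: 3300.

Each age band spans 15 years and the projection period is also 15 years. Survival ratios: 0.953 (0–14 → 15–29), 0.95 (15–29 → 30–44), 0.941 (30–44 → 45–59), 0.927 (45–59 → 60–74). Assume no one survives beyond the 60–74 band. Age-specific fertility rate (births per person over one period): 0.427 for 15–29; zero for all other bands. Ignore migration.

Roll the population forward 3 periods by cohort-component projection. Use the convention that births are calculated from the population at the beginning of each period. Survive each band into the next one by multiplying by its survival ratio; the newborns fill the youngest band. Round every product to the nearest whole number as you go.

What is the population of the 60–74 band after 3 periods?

Let band 1 be 0–14 through band 5 = 60–74.
— Period 1 —
Births: 2300 × 0.427 = 982
Band 2: 8750 × 0.953 = 8339
Band 3: 2300 × 0.95 = 2185
Band 4: 11550 × 0.941 = 10869
Band 5: 4000 × 0.927 = 3708
Population now: 0–14=982, 15–29=8339, 30–44=2185, 45–59=10869, 60–74=3708
— Period 2 —
Births: 8339 × 0.427 = 3561
Band 2: 982 × 0.953 = 936
Band 3: 8339 × 0.95 = 7922
Band 4: 2185 × 0.941 = 2056
Band 5: 10869 × 0.927 = 10076
Population now: 0–14=3561, 15–29=936, 30–44=7922, 45–59=2056, 60–74=10076
— Period 3 —
Births: 936 × 0.427 = 400
Band 2: 3561 × 0.953 = 3394
Band 3: 936 × 0.95 = 889
Band 4: 7922 × 0.941 = 7455
Band 5: 2056 × 0.927 = 1906
Population now: 0–14=400, 15–29=3394, 30–44=889, 45–59=7455, 60–74=1906

1906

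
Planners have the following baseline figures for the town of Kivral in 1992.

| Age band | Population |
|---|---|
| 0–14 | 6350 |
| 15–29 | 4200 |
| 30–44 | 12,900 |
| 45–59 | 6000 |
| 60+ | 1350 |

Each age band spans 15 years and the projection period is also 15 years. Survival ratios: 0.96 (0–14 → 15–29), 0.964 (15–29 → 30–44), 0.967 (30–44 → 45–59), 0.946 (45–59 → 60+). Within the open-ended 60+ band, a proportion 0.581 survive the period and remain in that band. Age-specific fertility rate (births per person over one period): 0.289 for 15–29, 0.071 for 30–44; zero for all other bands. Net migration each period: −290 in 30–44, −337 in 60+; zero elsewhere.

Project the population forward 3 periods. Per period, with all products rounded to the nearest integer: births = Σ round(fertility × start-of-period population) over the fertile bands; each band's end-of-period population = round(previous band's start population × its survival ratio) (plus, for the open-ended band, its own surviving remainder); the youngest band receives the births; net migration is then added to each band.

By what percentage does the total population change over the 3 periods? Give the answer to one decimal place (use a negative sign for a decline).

Let band 1 be 0–14 through band 5 = 60+.
After projecting period 1:
Births: 4200 × 0.289 = 1214, 12900 × 0.071 = 916 → total 2130
Band 2: 6350 × 0.96 = 6096
Band 3: 4200 × 0.964 = 4049
Band 4: 12900 × 0.967 = 12474
Band 5: 6000 × 0.946 + 1350 × 0.581 = 5676 + 784 = 6460
Net migration: Band 3 − 290 → 3759; Band 5 − 337 → 6123
Giving 2130 / 6096 / 3759 / 12474 / 6123.
After projecting period 2:
Births: 6096 × 0.289 = 1762, 3759 × 0.071 = 267 → total 2029
Band 2: 2130 × 0.96 = 2045
Band 3: 6096 × 0.964 = 5877
Band 4: 3759 × 0.967 = 3635
Band 5: 12474 × 0.946 + 6123 × 0.581 = 11800 + 3557 = 15357
Net migration: Band 3 − 290 → 5587; Band 5 − 337 → 15020
Giving 2029 / 2045 / 5587 / 3635 / 15020.
After projecting period 3:
Births: 2045 × 0.289 = 591, 5587 × 0.071 = 397 → total 988
Band 2: 2029 × 0.96 = 1948
Band 3: 2045 × 0.964 = 1971
Band 4: 5587 × 0.967 = 5403
Band 5: 3635 × 0.946 + 15020 × 0.581 = 3439 + 8727 = 12166
Net migration: Band 3 − 290 → 1681; Band 5 − 337 → 11829
Giving 988 / 1948 / 1681 / 5403 / 11829.
Total: 30800 → 21849; change = -8951; percentage change = -29.1%

-29.1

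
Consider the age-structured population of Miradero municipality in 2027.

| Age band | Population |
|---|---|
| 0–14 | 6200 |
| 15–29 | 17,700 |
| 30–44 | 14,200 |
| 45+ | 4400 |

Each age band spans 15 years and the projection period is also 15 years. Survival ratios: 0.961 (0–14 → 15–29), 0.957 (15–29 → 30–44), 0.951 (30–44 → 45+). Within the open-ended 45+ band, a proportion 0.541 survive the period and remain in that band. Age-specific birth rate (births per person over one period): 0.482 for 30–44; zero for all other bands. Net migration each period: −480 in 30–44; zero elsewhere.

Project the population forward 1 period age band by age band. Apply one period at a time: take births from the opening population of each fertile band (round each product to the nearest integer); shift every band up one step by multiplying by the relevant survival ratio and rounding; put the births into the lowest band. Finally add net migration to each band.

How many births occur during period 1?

Numbering the bands 1..4 from youngest to oldest:
— Period 1 —
Births: 14200 × 0.482 = 6844
Band 2: 6200 × 0.961 = 5958
Band 3: 17700 × 0.957 = 16939
Band 4: 14200 × 0.951 + 4400 × 0.541 = 13504 + 2380 = 15884
Net migration: Band 3 − 480 → 16459
Population now: 0–14=6844, 15–29=5958, 30–44=16459, 45+=15884

6844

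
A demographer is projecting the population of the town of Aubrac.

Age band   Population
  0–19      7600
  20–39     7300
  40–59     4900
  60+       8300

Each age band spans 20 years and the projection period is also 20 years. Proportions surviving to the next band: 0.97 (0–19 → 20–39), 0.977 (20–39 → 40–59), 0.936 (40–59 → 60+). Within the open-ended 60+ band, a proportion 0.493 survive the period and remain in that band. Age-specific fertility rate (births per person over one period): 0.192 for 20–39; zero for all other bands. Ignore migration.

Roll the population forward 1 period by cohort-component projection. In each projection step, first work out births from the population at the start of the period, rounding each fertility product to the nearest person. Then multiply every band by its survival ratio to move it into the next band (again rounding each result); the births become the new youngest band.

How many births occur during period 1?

1402

Numbering the bands 1..4 from youngest to oldest:
After projecting period 1:
Births: 7300 × 0.192 = 1402
Band 2: 7600 × 0.97 = 7372
Band 3: 7300 × 0.977 = 7132
Band 4: 4900 × 0.936 + 8300 × 0.493 = 4586 + 4092 = 8678
→ [1402, 7372, 7132, 8678]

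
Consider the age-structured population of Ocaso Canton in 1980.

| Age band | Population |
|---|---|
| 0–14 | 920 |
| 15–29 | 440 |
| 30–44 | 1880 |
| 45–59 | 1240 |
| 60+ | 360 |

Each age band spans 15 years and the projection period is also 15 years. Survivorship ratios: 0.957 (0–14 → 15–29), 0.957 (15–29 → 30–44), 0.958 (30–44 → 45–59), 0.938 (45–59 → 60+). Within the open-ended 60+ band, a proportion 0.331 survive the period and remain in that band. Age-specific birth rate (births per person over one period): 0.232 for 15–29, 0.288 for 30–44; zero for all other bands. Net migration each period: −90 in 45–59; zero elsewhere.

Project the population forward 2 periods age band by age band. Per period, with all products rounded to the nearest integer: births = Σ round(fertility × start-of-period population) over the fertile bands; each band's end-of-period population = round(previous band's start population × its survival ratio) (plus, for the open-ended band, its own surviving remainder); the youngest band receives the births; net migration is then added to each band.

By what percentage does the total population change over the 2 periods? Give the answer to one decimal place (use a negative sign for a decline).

Numbering the groups 1..5 from youngest to oldest:
After projecting period 1:
Births: 440 × 0.232 = 102  |  1880 × 0.288 = 541 — total 643
Group 2: 920 × 0.957 = 880
Group 3: 440 × 0.957 = 421
Group 4: 1880 × 0.958 = 1801
Group 5: 1240 × 0.938 + 360 × 0.331 = 1163 + 119 = 1282
Net migration: Group 4 − 90 → 1711
→ [643, 880, 421, 1711, 1282]
After projecting period 2:
Births: 880 × 0.232 = 204  |  421 × 0.288 = 121 — total 325
Group 2: 643 × 0.957 = 615
Group 3: 880 × 0.957 = 842
Group 4: 421 × 0.958 = 403
Group 5: 1711 × 0.938 + 1282 × 0.331 = 1605 + 424 = 2029
Net migration: Group 4 − 90 → 313
→ [325, 615, 842, 313, 2029]
Total: 4840 → 4124; change = -716; percentage change = -14.8%

-14.8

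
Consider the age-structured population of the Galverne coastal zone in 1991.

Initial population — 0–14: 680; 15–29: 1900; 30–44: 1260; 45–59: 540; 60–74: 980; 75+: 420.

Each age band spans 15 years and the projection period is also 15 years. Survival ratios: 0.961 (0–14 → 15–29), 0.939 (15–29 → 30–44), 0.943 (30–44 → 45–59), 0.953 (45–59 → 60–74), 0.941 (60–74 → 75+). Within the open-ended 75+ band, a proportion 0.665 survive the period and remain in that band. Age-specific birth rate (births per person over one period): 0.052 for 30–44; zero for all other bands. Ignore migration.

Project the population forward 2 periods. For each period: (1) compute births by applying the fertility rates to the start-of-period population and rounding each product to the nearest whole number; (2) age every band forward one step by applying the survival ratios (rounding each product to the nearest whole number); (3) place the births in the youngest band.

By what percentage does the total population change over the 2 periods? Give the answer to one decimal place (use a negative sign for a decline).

Call the groups 1 to 6, youngest first.
Period 1.
Births: 1260 × 0.052 = 66
Group 2: 680 × 0.961 = 653
Group 3: 1900 × 0.939 = 1784
Group 4: 1260 × 0.943 = 1188
Group 5: 540 × 0.953 = 515
Group 6: 980 × 0.941 + 420 × 0.665 = 922 + 279 = 1201
End of period: [66, 653, 1784, 1188, 515, 1201]
Period 2.
Births: 1784 × 0.052 = 93
Group 2: 66 × 0.961 = 63
Group 3: 653 × 0.939 = 613
Group 4: 1784 × 0.943 = 1682
Group 5: 1188 × 0.953 = 1132
Group 6: 515 × 0.941 + 1201 × 0.665 = 485 + 799 = 1284
End of period: [93, 63, 613, 1682, 1132, 1284]
Total: 5780 → 4867; change = -913; percentage change = -15.8%

-15.8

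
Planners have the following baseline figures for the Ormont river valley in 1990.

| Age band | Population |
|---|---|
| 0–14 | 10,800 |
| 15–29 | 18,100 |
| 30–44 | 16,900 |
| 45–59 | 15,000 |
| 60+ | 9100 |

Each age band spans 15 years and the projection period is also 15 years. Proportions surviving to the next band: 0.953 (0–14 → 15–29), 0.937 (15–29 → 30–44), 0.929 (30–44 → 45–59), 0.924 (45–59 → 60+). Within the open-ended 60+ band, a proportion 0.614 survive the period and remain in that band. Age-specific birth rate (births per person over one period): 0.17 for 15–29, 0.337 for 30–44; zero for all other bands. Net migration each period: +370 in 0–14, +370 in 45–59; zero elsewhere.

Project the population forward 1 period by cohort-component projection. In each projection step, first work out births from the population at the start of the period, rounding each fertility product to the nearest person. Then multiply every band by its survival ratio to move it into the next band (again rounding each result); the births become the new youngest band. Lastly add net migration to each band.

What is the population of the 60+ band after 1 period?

19447

(Groups numbered youngest = 1 to oldest = 5.)
[period 1]
Births: 18100 × 0.17 = 3077, 16900 × 0.337 = 5695 → 8772
Group 2: 10800 × 0.953 = 10292
Group 3: 18100 × 0.937 = 16960
Group 4: 16900 × 0.929 = 15700
Group 5: 15000 × 0.924 + 9100 × 0.614 = 13860 + 5587 = 19447
Net migration: Group 1 + 370 → 9142; Group 4 + 370 → 16070
Giving 9142 / 10292 / 16960 / 16070 / 19447.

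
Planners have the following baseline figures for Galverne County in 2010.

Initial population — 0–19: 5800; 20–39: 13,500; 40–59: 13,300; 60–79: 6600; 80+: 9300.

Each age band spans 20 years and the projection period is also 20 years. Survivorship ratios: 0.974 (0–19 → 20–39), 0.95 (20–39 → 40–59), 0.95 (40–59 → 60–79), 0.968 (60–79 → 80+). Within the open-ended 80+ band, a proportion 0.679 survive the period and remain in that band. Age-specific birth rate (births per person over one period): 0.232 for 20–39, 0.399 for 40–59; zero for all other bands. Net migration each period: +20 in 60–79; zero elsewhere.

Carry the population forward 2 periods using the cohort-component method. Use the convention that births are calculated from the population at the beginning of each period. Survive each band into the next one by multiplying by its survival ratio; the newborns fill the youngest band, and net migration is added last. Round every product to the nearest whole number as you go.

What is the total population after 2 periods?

53095

[period 1]
Births: 13500 × 0.232 = 3132 ; 13300 × 0.399 = 5307 → total 8439
20–39: 5800 × 0.974 = 5649
40–59: 13500 × 0.95 = 12825
60–79: 13300 × 0.95 = 12635
80+: 6600 × 0.968 + 9300 × 0.679 = 6389 + 6315 = 12704
Net migration: 60–79 + 20 → 12655
End of period: [8439, 5649, 12825, 12655, 12704]
[period 2]
Births: 5649 × 0.232 = 1311 ; 12825 × 0.399 = 5117 → total 6428
20–39: 8439 × 0.974 = 8220
40–59: 5649 × 0.95 = 5367
60–79: 12825 × 0.95 = 12184
80+: 12655 × 0.968 + 12704 × 0.679 = 12250 + 8626 = 20876
Net migration: 60–79 + 20 → 12204
End of period: [6428, 8220, 5367, 12204, 20876]
Total after period 2: 6428 + 8220 + 5367 + 12204 + 20876 = 53095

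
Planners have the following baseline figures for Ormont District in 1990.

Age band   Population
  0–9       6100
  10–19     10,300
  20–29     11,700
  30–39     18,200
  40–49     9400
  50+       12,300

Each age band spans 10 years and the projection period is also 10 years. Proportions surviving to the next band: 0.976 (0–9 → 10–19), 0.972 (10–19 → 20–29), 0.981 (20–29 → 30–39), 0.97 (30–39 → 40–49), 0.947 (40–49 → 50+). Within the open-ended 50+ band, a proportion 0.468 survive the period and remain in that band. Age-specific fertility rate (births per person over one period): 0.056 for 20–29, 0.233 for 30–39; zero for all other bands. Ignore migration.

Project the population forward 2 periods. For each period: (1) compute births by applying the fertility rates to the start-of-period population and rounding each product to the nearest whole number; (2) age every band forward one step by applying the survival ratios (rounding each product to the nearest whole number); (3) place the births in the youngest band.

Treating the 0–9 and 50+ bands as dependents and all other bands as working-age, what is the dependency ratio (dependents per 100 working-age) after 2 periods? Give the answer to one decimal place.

85.1

Let band 1 be 0–9 through band 6 = 50+.
After projecting period 1:
Births: 11700 × 0.056 = 655  |  18200 × 0.233 = 4241 ⇒ total 4896
Band 2: 6100 × 0.976 = 5954
Band 3: 10300 × 0.972 = 10012
Band 4: 11700 × 0.981 = 11478
Band 5: 18200 × 0.97 = 17654
Band 6: 9400 × 0.947 + 12300 × 0.468 = 8902 + 5756 = 14658
Population now: 0–9=4896, 10–19=5954, 20–29=10012, 30–39=11478, 40–49=17654, 50+=14658
After projecting period 2:
Births: 10012 × 0.056 = 561  |  11478 × 0.233 = 2674 ⇒ total 3235
Band 2: 4896 × 0.976 = 4778
Band 3: 5954 × 0.972 = 5787
Band 4: 10012 × 0.981 = 9822
Band 5: 11478 × 0.97 = 11134
Band 6: 17654 × 0.947 + 14658 × 0.468 = 16718 + 6860 = 23578
Population now: 0–9=3235, 10–19=4778, 20–29=5787, 30–39=9822, 40–49=11134, 50+=23578
Dependents (band 0–9 + band 50+) = 3235 + 23578 = 26813; working-age = 31521; ratio = 26813/31521 × 100 = 85.1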